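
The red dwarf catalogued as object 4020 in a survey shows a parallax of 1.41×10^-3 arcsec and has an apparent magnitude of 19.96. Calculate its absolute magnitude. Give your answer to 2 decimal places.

M ≈ 10.71

d = 1/p = 1/1.41×10^-3″ = 709.2 pc
5 log₁₀(d/10 pc) = 5 log₁₀(709.2) − 5 = 9.254
M = m − 5 log₁₀(d/10) = 19.96 − 9.254 = 10.706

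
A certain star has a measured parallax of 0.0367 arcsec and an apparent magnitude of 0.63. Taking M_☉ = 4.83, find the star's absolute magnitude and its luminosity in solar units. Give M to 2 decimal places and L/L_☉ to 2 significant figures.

d = 1/p = 1/0.0367″ = 27.25 pc
M = m − 5 log₁₀ d + 5 = 0.63 − 5·1.4353 + 5 = -1.547
M − M_☉ = -1.547 − 4.83 = -6.377
L/L_☉ = 10^(−0.4 × -6.377) = 355.4

M ≈ -1.55; L/L_☉ ≈ 360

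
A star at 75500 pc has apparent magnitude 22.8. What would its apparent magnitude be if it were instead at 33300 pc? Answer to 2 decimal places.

Flux ∝ 1/d², so Δm = 5 log₁₀(d₂/d₁) = 5 log₁₀(33300/75500) = -1.778
m₂ = m₁ + Δm = 22.8 + (-1.778) = 21.022

m ≈ 21.02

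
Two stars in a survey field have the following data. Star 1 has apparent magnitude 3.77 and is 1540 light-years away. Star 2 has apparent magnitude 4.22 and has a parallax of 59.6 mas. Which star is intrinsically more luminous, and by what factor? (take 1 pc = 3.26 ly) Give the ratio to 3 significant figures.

Star 1: d = 1540 ly / 3.26 = 472.4 pc
Star 1: M = m − 5 log₁₀ d + 5 = 3.77 − 5·2.6743 + 5 = -4.602
Star 2: p = 59.6 mas = 0.0596″ → d = 1/p = 16.78 pc
Star 2: M = m − 5 log₁₀ d + 5 = 4.22 − 5·1.2248 + 5 = 3.096
ΔM = M_1 − M_2 = -4.602 − (3.096) = -7.698; smaller M is more luminous → Star 1.
L ratio = 10^(0.4 |ΔM|) = 10^3.079 = 1200

Star 1 is more luminous, by a factor of 1200.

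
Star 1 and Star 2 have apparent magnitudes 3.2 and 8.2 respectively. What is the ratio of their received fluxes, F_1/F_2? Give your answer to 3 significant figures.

Δm = 3.2 − (8.2) = -5.0
Flux ratio = 10^(−0.4 Δm) = 10^(−0.4 × -5.0) = 10^2.000 = 100.0

F_1/F_2 ≈ 100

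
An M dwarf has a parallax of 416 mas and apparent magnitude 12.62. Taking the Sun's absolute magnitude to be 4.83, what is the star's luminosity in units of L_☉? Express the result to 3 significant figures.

L/L_☉ ≈ 4.42×10^-5

d = 1/p = 1000/416 mas = 2.404 pc
M = m − 5 log₁₀ d + 5 = 12.62 − 5·0.3809 + 5 = 15.715
M − M_☉ = 15.715 − 4.83 = 10.885
L/L_☉ = 10^(−0.4 × 10.885) = 4.424×10^-5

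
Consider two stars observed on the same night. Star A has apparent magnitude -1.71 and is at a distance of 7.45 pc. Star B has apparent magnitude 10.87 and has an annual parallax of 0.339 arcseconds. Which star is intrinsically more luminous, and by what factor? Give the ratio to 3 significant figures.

Star A: M = m − 5 log₁₀ d + 5 = -1.71 − 5·0.8722 + 5 = -1.071
Star B: d = 1/p = 1/0.339″ = 2.950 pc
Star B: M = m − 5 log₁₀ d + 5 = 10.87 − 5·0.4698 + 5 = 13.521
ΔM = M_A − M_B = -1.071 − (13.521) = -14.592; smaller M is more luminous → Star A.
L ratio = 10^(0.4 |ΔM|) = 10^5.837 = 686600

Star A is more luminous, by a factor of 687000.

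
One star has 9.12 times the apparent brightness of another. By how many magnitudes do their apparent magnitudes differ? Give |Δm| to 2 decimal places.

|Δm| ≈ 2.40

Pogson: Δm = −2.5 log₁₀(ratio) = −2.5 log₁₀(9.12) = −2.5 × 0.9600 = -2.400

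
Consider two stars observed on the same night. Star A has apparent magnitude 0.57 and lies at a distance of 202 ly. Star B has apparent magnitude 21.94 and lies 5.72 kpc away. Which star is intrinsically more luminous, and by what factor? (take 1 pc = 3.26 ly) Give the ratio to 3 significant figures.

Star A: d = 202 ly / 3.26 = 61.96 pc
Star A: M = m − 5 log₁₀ d + 5 = 0.57 − 5·1.7921 + 5 = -3.391
Star B: d = 5.72 kpc = 5720 pc
Star B: M = m − 5 log₁₀ d + 5 = 21.94 − 5·3.7574 + 5 = 8.153
ΔM = M_A − M_B = -3.391 − (8.153) = -11.544; smaller M is more luminous → Star A.
L ratio = 10^(0.4 |ΔM|) = 10^4.617 = 41450

Star A is more luminous, by a factor of 41400.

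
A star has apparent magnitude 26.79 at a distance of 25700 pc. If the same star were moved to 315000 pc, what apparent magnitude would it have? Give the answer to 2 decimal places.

Flux ∝ 1/d², so Δm = 5 log₁₀(d₂/d₁) = 5 log₁₀(315000/25700) = 5.442
m₂ = m₁ + Δm = 26.79 + (5.442) = 32.232

m ≈ 32.23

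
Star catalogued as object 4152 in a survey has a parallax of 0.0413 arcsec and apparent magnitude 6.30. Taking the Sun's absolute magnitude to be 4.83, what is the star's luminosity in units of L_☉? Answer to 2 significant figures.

L/L_☉ ≈ 1.5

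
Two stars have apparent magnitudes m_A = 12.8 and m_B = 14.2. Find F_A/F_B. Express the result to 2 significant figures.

F_A/F_B ≈ 3.6

Δm = 12.8 − (14.2) = -1.4
Flux ratio = 10^(−0.4 Δm) = 10^(−0.4 × -1.4) = 10^0.560 = 3.631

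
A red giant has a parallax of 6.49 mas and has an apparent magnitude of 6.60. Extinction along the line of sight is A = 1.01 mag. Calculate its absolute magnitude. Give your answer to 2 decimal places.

p = 6.49 mas = 6.49×10^-3″ → d = 1/p = 154.1 pc
5 log₁₀(d/10 pc) = 5 log₁₀(154.1) − 5 = 5.939
M = m − 5 log₁₀(d/10) − A = 6.60 − 5.939 − 1.01 = -0.349

M ≈ -0.35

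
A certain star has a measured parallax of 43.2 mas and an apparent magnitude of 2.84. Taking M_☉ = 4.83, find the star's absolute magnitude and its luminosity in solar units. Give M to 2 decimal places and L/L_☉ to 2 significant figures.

M ≈ 1.02; L/L_☉ ≈ 33

d = 1/p = 1000/43.2 mas = 23.15 pc
M = m − 5 log₁₀ d + 5 = 2.84 − 5·1.3645 + 5 = 1.017
M − M_☉ = 1.017 − 4.83 = -3.813
L/L_☉ = 10^(−0.4 × -3.813) = 33.50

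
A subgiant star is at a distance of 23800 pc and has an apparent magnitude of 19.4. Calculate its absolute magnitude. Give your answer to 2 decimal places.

5 log₁₀(d/10 pc) = 5 log₁₀(23800) − 5 = 16.883
M = m − 5 log₁₀(d/10) = 19.4 − 16.883 = 2.517

M ≈ 2.52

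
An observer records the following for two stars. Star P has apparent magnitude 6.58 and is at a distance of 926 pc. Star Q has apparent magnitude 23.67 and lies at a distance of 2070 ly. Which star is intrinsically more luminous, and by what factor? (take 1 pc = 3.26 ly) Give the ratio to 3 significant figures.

Star P: M = m − 5 log₁₀ d + 5 = 6.58 − 5·2.9666 + 5 = -3.253
Star Q: d = 2070 ly / 3.26 = 635.0 pc
Star Q: M = m − 5 log₁₀ d + 5 = 23.67 − 5·2.8028 + 5 = 14.656
ΔM = M_P − M_Q = -3.253 − (14.656) = -17.909; smaller M is more luminous → Star P.
L ratio = 10^(0.4 |ΔM|) = 10^7.164 = 1.458×10^7

Star P is more luminous, by a factor of 1.46×10^7.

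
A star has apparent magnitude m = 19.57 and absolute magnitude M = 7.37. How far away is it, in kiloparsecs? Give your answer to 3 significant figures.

μ = m − M = 12.200
m − M = 5 log₁₀ d − 5
log₁₀ d = (m − M)/5 + 1 = 3.4400
d = 10^3.4400 = 2754 pc
= 2.754 kpc

d ≈ 2.75 kpc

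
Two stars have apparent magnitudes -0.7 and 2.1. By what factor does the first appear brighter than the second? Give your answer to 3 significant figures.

13.2

Magnitude difference = -2.8
Flux ratio = 10^(−0.4 Δm) = 10^(−0.4 × -2.8) = 10^1.120 = 13.18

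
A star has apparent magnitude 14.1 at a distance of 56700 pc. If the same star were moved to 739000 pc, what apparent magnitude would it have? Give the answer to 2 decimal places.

Flux ∝ 1/d², so Δm = 5 log₁₀(d₂/d₁) = 5 log₁₀(739000/56700) = 5.575
m₂ = m₁ + Δm = 14.1 + (5.575) = 19.675

m ≈ 19.68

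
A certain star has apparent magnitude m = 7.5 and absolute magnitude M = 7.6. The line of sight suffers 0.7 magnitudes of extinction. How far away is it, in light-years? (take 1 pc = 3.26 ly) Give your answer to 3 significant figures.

d ≈ 22.6 ly

m − M = 5 log₁₀(d/10 pc) + A  ⇒  7.5 − (7.6) − 0.7 = 5 log₁₀(d/10)
-0.800 = 5 log₁₀(d/10)
log₁₀ d = (m − M − A)/5 + 1 = 0.8400
d = 10^0.8400 = 6.918 pc
= 22.55 ly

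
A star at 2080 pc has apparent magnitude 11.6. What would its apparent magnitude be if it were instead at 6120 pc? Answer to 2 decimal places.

Flux ∝ 1/d², so Δm = 5 log₁₀(d₂/d₁) = 5 log₁₀(6120/2080) = 2.343
m₂ = m₁ + Δm = 11.6 + (2.343) = 13.943

m ≈ 13.94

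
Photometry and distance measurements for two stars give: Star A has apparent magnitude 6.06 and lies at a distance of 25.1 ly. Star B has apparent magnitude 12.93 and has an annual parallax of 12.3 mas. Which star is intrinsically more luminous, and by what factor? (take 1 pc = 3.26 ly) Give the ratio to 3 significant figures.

Star A is more luminous, by a factor of 5.02.

Star A: d = 25.1 ly / 3.26 = 7.699 pc
Star A: M = m − 5 log₁₀ d + 5 = 6.06 − 5·0.8865 + 5 = 6.628
Star B: p = 12.3 mas = 0.0123″ → d = 1/p = 81.30 pc
Star B: M = m − 5 log₁₀ d + 5 = 12.93 − 5·1.9101 + 5 = 8.380
ΔM = M_A − M_B = 6.628 − (8.380) = -1.752; smaller M is more luminous → Star A.
L ratio = 10^(0.4 |ΔM|) = 10^0.701 = 5.020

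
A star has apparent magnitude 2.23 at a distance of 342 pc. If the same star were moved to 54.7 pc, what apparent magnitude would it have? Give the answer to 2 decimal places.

Flux ∝ 1/d², so Δm = 5 log₁₀(d₂/d₁) = 5 log₁₀(54.7/342) = -3.980
m₂ = m₁ + Δm = 2.23 + (-3.980) = -1.750

m ≈ -1.75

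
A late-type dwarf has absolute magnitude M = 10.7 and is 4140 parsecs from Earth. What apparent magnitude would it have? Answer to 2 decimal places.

m ≈ 23.79

m = M + 5 log₁₀ d − 5 = 10.7 + 5·3.6170 − 5 = 23.785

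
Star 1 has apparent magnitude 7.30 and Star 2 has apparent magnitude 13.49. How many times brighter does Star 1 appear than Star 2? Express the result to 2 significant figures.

300

Δm = 7.30 − (13.49) = -6.19
Flux ratio = 10^(−0.4 Δm) = 10^(−0.4 × -6.19) = 10^2.476 = 299.2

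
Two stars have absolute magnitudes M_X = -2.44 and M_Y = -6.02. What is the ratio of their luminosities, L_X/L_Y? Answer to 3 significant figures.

ΔM = M_X − M_Y = 3.58
L_X/L_Y = 10^(−0.4 ΔM) = 10^-1.432 = 0.03698

L_X/L_Y ≈ 0.0370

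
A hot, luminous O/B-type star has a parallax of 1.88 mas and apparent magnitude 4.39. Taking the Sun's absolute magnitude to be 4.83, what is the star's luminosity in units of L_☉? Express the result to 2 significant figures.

L/L_☉ ≈ 4200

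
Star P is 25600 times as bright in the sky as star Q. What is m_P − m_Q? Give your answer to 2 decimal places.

m_P − m_Q ≈ -11.02

Pogson: Δm = −2.5 log₁₀(ratio) = −2.5 log₁₀(25600) = −2.5 × 4.4082 = -11.021
Star P is brighter, so it has the smaller magnitude: the difference is negative.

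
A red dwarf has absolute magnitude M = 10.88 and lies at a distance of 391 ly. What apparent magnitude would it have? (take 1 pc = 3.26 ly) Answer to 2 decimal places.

m ≈ 16.27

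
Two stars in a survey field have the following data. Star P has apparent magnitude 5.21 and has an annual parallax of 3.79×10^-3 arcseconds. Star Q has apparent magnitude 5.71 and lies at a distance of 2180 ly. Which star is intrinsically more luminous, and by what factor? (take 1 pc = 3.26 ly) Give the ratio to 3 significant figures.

Star P: d = 1/p = 1/3.79×10^-3″ = 263.9 pc
Star P: M = m − 5 log₁₀ d + 5 = 5.21 − 5·2.4214 + 5 = -1.897
Star Q: d = 2180 ly / 3.26 = 668.7 pc
Star Q: M = m − 5 log₁₀ d + 5 = 5.71 − 5·2.8252 + 5 = -3.416
ΔM = M_P − M_Q = -1.897 − (-3.416) = 1.519; smaller M is more luminous → Star Q.
L ratio = 10^(0.4 |ΔM|) = 10^0.608 = 4.053

Star Q is more luminous, by a factor of 4.05.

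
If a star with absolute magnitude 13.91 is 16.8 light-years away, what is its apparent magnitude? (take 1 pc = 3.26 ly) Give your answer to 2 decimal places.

d = 16.8 ly / 3.26 = 5.153 pc
m = M + 5 log₁₀ d − 5 = 13.91 + 5·0.7121 − 5 = 12.470

m ≈ 12.47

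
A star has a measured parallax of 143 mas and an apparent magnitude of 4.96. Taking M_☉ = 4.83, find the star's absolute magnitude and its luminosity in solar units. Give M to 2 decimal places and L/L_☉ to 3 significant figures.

M ≈ 5.74; L/L_☉ ≈ 0.434

d = 1/p = 1000/143 mas = 6.993 pc
M = m − 5 log₁₀ d + 5 = 4.96 − 5·0.8447 + 5 = 5.737
M − M_☉ = 5.737 − 4.83 = 0.907
L/L_☉ = 10^(−0.4 × 0.907) = 0.4338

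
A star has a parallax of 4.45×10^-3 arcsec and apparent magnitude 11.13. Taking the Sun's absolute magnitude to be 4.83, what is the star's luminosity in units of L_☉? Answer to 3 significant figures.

L/L_☉ ≈ 1.53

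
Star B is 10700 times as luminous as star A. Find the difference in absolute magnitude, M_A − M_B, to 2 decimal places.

Pogson: ΔM = −2.5 log₁₀(ratio) = −2.5 log₁₀(10700) = −2.5 × 4.0294 = -10.073
Star B is brighter so has the smaller magnitude: M_A − M_B is positive.

M_A − M_B ≈ 10.07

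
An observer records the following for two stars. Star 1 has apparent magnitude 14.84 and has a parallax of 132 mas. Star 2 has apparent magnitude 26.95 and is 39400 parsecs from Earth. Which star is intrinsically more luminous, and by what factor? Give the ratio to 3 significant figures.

Star 1: p = 132 mas = 0.132″ → d = 1/p = 7.576 pc
Star 1: M = m − 5 log₁₀ d + 5 = 14.84 − 5·0.8794 + 5 = 15.443
Star 2: M = m − 5 log₁₀ d + 5 = 26.95 − 5·4.5955 + 5 = 8.973
ΔM = M_1 − M_2 = 15.443 − (8.973) = 6.470; smaller M is more luminous → Star 2.
L ratio = 10^(0.4 |ΔM|) = 10^2.588 = 387.4

Star 2 is more luminous, by a factor of 387.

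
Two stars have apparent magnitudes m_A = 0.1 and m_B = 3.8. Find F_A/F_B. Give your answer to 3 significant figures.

F_A/F_B ≈ 30.2

Magnitude difference = -3.7
Flux ratio = 10^(−0.4 Δm) = 10^(−0.4 × -3.7) = 10^1.480 = 30.20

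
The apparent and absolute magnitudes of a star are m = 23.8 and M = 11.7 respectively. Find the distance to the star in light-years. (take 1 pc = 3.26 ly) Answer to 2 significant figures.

d ≈ 8600 ly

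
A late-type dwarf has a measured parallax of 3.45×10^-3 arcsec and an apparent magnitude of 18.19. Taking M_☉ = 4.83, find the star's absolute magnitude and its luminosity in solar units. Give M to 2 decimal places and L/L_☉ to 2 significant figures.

d = 1/p = 1/3.45×10^-3″ = 289.9 pc
M = m − 5 log₁₀ d + 5 = 18.19 − 5·2.4622 + 5 = 10.879
M − M_☉ = 10.879 − 4.83 = 6.049
L/L_☉ = 10^(−0.4 × 6.049) = 3.805×10^-3

M ≈ 10.88; L/L_☉ ≈ 3.8×10^-3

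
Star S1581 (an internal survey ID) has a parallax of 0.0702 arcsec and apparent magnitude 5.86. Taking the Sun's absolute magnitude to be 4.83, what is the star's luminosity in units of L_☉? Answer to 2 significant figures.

d = 1/p = 1/0.0702″ = 14.25 pc
M = m − 5 log₁₀ d + 5 = 5.86 − 5·1.1537 + 5 = 5.092
M − M_☉ = 5.092 − 4.83 = 0.262
L/L_☉ = 10^(−0.4 × 0.262) = 0.7858

L/L_☉ ≈ 0.79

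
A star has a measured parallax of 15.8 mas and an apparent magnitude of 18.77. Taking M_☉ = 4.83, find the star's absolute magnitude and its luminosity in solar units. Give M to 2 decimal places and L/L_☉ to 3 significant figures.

d = 1/p = 1000/15.8 mas = 63.29 pc
M = m − 5 log₁₀ d + 5 = 18.77 − 5·1.8013 + 5 = 14.763
M − M_☉ = 14.763 − 4.83 = 9.933
L/L_☉ = 10^(−0.4 × 9.933) = 1.063×10^-4

M ≈ 14.76; L/L_☉ ≈ 1.06×10^-4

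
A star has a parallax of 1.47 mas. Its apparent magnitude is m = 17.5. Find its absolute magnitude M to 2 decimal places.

M ≈ 8.34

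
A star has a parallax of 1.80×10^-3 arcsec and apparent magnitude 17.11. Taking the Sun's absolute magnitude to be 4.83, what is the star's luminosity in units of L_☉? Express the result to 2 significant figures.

L/L_☉ ≈ 0.038

d = 1/p = 1/1.80×10^-3″ = 555.6 pc
M = m − 5 log₁₀ d + 5 = 17.11 − 5·2.7447 + 5 = 8.386
M − M_☉ = 8.386 − 4.83 = 3.556
L/L_☉ = 10^(−0.4 × 3.556) = 0.03780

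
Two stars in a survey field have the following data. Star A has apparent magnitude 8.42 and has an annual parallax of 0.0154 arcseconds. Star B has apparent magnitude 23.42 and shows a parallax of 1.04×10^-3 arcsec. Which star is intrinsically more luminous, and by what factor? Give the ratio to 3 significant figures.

Star A: d = 1/p = 1/0.0154″ = 64.94 pc
Star A: M = m − 5 log₁₀ d + 5 = 8.42 − 5·1.8125 + 5 = 4.358
Star B: d = 1/p = 1/1.04×10^-3″ = 961.5 pc
Star B: M = m − 5 log₁₀ d + 5 = 23.42 − 5·2.9830 + 5 = 13.505
ΔM = M_A − M_B = 4.358 − (13.505) = -9.148; smaller M is more luminous → Star A.
L ratio = 10^(0.4 |ΔM|) = 10^3.659 = 4561

Star A is more luminous, by a factor of 4560.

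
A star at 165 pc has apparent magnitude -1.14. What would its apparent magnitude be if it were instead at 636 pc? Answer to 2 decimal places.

m ≈ 1.79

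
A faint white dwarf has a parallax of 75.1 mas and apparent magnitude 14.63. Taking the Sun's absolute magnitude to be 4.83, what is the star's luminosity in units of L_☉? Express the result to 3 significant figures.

d = 1/p = 1000/75.1 mas = 13.32 pc
M = m − 5 log₁₀ d + 5 = 14.63 − 5·1.1244 + 5 = 14.008
M − M_☉ = 14.008 − 4.83 = 9.178
L/L_☉ = 10^(−0.4 × 9.178) = 2.132×10^-4

L/L_☉ ≈ 2.13×10^-4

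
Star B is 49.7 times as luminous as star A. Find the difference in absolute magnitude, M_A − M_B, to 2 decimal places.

M_A − M_B ≈ 4.24

Pogson: ΔM = −2.5 log₁₀(ratio) = −2.5 log₁₀(49.7) = −2.5 × 1.6964 = -4.241
Star B is brighter so has the smaller magnitude: M_A − M_B is positive.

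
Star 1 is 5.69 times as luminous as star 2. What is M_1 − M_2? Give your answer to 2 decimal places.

Pogson: ΔM = −2.5 log₁₀(ratio) = −2.5 log₁₀(5.69) = −2.5 × 0.7551 = -1.888
Star 1 is brighter, so it has the smaller magnitude: the difference is negative.

M_1 − M_2 ≈ -1.89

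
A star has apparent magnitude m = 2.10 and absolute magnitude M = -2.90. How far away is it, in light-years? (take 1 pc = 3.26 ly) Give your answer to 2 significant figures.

μ = m − M = 5.000
m − M = 5 log₁₀ d − 5
log₁₀ d = (m − M)/5 + 1 = 2.0000
d = 10^2.0000 = 100.0 pc
= 326.0 ly

d ≈ 330 ly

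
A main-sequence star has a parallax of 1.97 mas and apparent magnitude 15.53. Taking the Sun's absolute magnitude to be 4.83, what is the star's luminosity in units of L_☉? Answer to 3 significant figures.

d = 1/p = 1000/1.97 mas = 507.6 pc
M = m − 5 log₁₀ d + 5 = 15.53 − 5·2.7055 + 5 = 7.002
M − M_☉ = 7.002 − 4.83 = 2.172
L/L_☉ = 10^(−0.4 × 2.172) = 0.1352

L/L_☉ ≈ 0.135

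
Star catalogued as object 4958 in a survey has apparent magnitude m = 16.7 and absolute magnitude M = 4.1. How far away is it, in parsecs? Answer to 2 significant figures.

d ≈ 3300 pc

Distance modulus: m − M = 16.7 − (4.1) = 12.600
m − M = 5 log₁₀ d − 5
log₁₀ d = (m − M)/5 + 1 = 3.5200
d = 10^3.5200 = 3311 pc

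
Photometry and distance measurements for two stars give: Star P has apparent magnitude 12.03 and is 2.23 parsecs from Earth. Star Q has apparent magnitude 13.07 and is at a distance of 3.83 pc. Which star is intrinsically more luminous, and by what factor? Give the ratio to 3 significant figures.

Star P: M = m − 5 log₁₀ d + 5 = 12.03 − 5·0.3483 + 5 = 15.288
Star Q: M = m − 5 log₁₀ d + 5 = 13.07 − 5·0.5832 + 5 = 15.154
ΔM = M_P − M_Q = 15.288 − (15.154) = 0.134; smaller M is more luminous → Star Q.
L ratio = 10^(0.4 |ΔM|) = 10^0.054 = 1.132

Star Q is more luminous, by a factor of 1.13.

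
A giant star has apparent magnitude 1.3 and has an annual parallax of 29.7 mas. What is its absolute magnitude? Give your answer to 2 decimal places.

M ≈ -1.34

p = 29.7 mas = 0.0297″ → d = 1/p = 33.67 pc
5 log₁₀(d/10 pc) = 5 log₁₀(33.67) − 5 = 2.636
M = m − 5 log₁₀(d/10) = 1.3 − 2.636 = -1.336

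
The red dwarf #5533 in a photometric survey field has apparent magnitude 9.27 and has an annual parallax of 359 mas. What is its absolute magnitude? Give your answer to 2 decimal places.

p = 359 mas = 0.359″ → d = 1/p = 2.786 pc
5 log₁₀(d/10 pc) = 5 log₁₀(2.786) − 5 = -2.775
M = m − 5 log₁₀(d/10) = 9.27 + 2.775 = 12.045

M ≈ 12.05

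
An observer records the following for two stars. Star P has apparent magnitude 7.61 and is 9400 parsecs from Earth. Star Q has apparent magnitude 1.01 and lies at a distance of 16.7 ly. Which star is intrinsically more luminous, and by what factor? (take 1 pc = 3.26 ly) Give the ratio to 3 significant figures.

Star P: M = m − 5 log₁₀ d + 5 = 7.61 − 5·3.9731 + 5 = -7.256
Star Q: d = 16.7 ly / 3.26 = 5.123 pc
Star Q: M = m − 5 log₁₀ d + 5 = 1.01 − 5·0.7095 + 5 = 2.463
ΔM = M_P − M_Q = -7.256 − (2.463) = -9.718; smaller M is more luminous → Star P.
L ratio = 10^(0.4 |ΔM|) = 10^3.887 = 7714

Star P is more luminous, by a factor of 7710.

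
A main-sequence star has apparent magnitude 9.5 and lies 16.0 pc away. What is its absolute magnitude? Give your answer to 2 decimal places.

5 log₁₀(d/10 pc) = 5 log₁₀(16.00) − 5 = 1.021
M = m − 5 log₁₀(d/10) = 9.5 − 1.021 = 8.479

M ≈ 8.48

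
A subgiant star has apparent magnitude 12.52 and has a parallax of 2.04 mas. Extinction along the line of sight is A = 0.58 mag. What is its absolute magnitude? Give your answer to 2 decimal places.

M ≈ 3.49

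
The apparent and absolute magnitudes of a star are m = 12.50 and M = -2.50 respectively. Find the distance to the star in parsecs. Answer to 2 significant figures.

d ≈ 10000 pc

μ = m − M = 15.000
m − M = 5 log₁₀ d − 5
log₁₀ d = (m − M)/5 + 1 = 4.0000
d = 10^4.0000 = 10000 pc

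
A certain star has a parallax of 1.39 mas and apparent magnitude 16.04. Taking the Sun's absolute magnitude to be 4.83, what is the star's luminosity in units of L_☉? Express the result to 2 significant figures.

L/L_☉ ≈ 0.17

d = 1/p = 1000/1.39 mas = 719.4 pc
M = m − 5 log₁₀ d + 5 = 16.04 − 5·2.8570 + 5 = 6.755
M − M_☉ = 6.755 − 4.83 = 1.925
L/L_☉ = 10^(−0.4 × 1.925) = 0.1698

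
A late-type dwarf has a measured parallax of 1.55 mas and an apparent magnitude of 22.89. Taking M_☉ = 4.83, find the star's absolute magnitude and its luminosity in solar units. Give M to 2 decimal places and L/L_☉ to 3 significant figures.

d = 1/p = 1000/1.55 mas = 645.2 pc
M = m − 5 log₁₀ d + 5 = 22.89 − 5·2.8097 + 5 = 13.842
M − M_☉ = 13.842 − 4.83 = 9.012
L/L_☉ = 10^(−0.4 × 9.012) = 2.485×10^-4

M ≈ 13.84; L/L_☉ ≈ 2.49×10^-4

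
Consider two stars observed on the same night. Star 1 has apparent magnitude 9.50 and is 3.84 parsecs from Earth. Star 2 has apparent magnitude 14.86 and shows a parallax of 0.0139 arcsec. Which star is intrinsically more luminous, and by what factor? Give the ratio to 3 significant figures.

Star 1: M = m − 5 log₁₀ d + 5 = 9.50 − 5·0.5843 + 5 = 11.578
Star 2: d = 1/p = 1/0.0139″ = 71.94 pc
Star 2: M = m − 5 log₁₀ d + 5 = 14.86 − 5·1.8570 + 5 = 10.575
ΔM = M_1 − M_2 = 11.578 − (10.575) = 1.003; smaller M is more luminous → Star 2.
L ratio = 10^(0.4 |ΔM|) = 10^0.401 = 2.519

Star 2 is more luminous, by a factor of 2.52.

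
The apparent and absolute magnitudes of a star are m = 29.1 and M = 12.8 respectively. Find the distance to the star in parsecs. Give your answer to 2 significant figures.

d ≈ 18000 pc

Distance modulus: m − M = 29.1 − (12.8) = 16.300
m − M = 5 log₁₀ d − 5
log₁₀ d = (m − M)/5 + 1 = 4.2600
d = 10^4.2600 = 18200 pc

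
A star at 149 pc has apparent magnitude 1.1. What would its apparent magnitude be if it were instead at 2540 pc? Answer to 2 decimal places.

m ≈ 7.26

Flux ∝ 1/d², so Δm = 5 log₁₀(d₂/d₁) = 5 log₁₀(2540/149) = 6.158
m₂ = m₁ + Δm = 1.1 + (6.158) = 7.258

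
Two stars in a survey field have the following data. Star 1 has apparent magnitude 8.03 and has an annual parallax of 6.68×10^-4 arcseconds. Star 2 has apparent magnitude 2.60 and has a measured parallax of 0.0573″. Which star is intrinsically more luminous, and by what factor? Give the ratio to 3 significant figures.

Star 1: d = 1/p = 1/6.68×10^-4″ = 1497 pc
Star 1: M = m − 5 log₁₀ d + 5 = 8.03 − 5·3.1752 + 5 = -2.846
Star 2: d = 1/p = 1/0.0573″ = 17.45 pc
Star 2: M = m − 5 log₁₀ d + 5 = 2.60 − 5·1.2418 + 5 = 1.391
ΔM = M_1 − M_2 = -2.846 − (1.391) = -4.237; smaller M is more luminous → Star 1.
L ratio = 10^(0.4 |ΔM|) = 10^1.695 = 49.52

Star 1 is more luminous, by a factor of 49.5.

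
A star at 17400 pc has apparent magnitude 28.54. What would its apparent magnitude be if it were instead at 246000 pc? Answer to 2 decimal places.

Flux ∝ 1/d², so Δm = 5 log₁₀(d₂/d₁) = 5 log₁₀(246000/17400) = 5.752
m₂ = m₁ + Δm = 28.54 + (5.752) = 34.292

m ≈ 34.29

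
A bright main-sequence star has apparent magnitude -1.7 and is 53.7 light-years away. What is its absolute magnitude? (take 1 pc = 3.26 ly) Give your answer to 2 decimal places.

M ≈ -2.78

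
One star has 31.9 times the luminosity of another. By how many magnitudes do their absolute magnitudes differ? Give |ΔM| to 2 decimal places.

Pogson: ΔM = −2.5 log₁₀(ratio) = −2.5 log₁₀(31.9) = −2.5 × 1.5038 = -3.759

|ΔM| ≈ 3.76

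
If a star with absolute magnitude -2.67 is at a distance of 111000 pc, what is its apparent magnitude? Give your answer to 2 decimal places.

m ≈ 17.56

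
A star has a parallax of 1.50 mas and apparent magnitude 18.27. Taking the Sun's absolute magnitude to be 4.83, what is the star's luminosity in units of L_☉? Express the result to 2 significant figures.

L/L_☉ ≈ 0.019

d = 1/p = 1000/1.50 mas = 666.7 pc
M = m − 5 log₁₀ d + 5 = 18.27 − 5·2.8239 + 5 = 9.150
M − M_☉ = 9.150 − 4.83 = 4.320
L/L_☉ = 10^(−0.4 × 4.320) = 0.01870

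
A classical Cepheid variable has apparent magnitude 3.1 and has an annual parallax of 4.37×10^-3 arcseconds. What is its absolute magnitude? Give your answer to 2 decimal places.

d = 1/p = 1/4.37×10^-3″ = 228.8 pc
5 log₁₀(d/10 pc) = 5 log₁₀(228.8) − 5 = 6.798
M = m − 5 log₁₀(d/10) = 3.1 − 6.798 = -3.698

M ≈ -3.70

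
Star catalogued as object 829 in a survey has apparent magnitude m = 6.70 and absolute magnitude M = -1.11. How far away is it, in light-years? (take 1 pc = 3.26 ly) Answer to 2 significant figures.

Distance modulus: m − M = 6.70 − (-1.11) = 7.810
m − M = 5 log₁₀ d − 5
log₁₀ d = (m − M)/5 + 1 = 2.5620
d = 10^2.5620 = 364.8 pc
= 1189 ly

d ≈ 1200 ly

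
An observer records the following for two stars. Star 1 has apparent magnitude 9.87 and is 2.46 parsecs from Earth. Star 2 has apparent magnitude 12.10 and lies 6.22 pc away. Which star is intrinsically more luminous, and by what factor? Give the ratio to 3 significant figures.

Star 1 is more luminous, by a factor of 1.22.

Star 1: M = m − 5 log₁₀ d + 5 = 9.87 − 5·0.3909 + 5 = 12.915
Star 2: M = m − 5 log₁₀ d + 5 = 12.10 − 5·0.7938 + 5 = 13.131
ΔM = M_1 − M_2 = 12.915 − (13.131) = -0.216; smaller M is more luminous → Star 1.
L ratio = 10^(0.4 |ΔM|) = 10^0.086 = 1.220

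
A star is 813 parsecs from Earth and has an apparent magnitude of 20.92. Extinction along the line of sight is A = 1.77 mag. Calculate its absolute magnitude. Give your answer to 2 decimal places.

5 log₁₀(d/10 pc) = 5 log₁₀(813.0) − 5 = 9.550
M = m − 5 log₁₀(d/10) − A = 20.92 − 9.550 − 1.77 = 9.600

M ≈ 9.60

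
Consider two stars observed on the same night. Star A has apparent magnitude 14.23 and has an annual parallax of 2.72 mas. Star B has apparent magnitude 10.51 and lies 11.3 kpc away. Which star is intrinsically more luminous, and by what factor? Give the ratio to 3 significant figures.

Star B is more luminous, by a factor of 29100.

Star A: p = 2.72 mas = 2.72×10^-3″ → d = 1/p = 367.6 pc
Star A: M = m − 5 log₁₀ d + 5 = 14.23 − 5·2.5654 + 5 = 6.403
Star B: d = 11.3 kpc = 11300 pc
Star B: M = m − 5 log₁₀ d + 5 = 10.51 − 5·4.0531 + 5 = -4.755
ΔM = M_A − M_B = 6.403 − (-4.755) = 11.158; smaller M is more luminous → Star B.
L ratio = 10^(0.4 |ΔM|) = 10^4.463 = 29060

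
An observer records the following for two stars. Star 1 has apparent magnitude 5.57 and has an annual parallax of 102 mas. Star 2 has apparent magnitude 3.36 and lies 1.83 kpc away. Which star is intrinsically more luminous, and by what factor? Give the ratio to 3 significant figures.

Star 2 is more luminous, by a factor of 267000.

Star 1: p = 102 mas = 0.102″ → d = 1/p = 9.804 pc
Star 1: M = m − 5 log₁₀ d + 5 = 5.57 − 5·0.9914 + 5 = 5.613
Star 2: d = 1.83 kpc = 1830 pc
Star 2: M = m − 5 log₁₀ d + 5 = 3.36 − 5·3.2625 + 5 = -7.952
ΔM = M_1 − M_2 = 5.613 − (-7.952) = 13.565; smaller M is more luminous → Star 2.
L ratio = 10^(0.4 |ΔM|) = 10^5.426 = 266700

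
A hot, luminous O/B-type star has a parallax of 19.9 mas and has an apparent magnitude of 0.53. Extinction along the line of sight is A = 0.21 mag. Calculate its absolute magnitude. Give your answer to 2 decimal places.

p = 19.9 mas = 0.0199″ → d = 1/p = 50.25 pc
5 log₁₀(d/10 pc) = 5 log₁₀(50.25) − 5 = 3.506
M = m − 5 log₁₀(d/10) − A = 0.53 − 3.506 − 0.21 = -3.186

M ≈ -3.19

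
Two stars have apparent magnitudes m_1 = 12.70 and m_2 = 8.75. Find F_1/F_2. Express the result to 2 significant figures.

F_1/F_2 ≈ 0.026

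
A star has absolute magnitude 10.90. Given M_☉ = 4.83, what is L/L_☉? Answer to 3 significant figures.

M − M_☉ = 10.90 − 4.83 = 6.070
L/L_☉ = 10^(−0.4 (M − M_☉)) = 10^-2.428 = 3.733×10^-3

L/L_☉ ≈ 3.73×10^-3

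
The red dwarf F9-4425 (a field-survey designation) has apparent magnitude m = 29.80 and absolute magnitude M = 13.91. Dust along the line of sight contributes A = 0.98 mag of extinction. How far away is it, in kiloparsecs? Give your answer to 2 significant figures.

m − M = 5 log₁₀(d/10 pc) + A  ⇒  29.80 − (13.91) − 0.98 = 5 log₁₀(d/10)
14.910 = 5 log₁₀(d/10)
log₁₀ d = (m − M − A)/5 + 1 = 3.9820
d = 10^3.9820 = 9594 pc
= 9.594 kpc

d ≈ 9.6 kpc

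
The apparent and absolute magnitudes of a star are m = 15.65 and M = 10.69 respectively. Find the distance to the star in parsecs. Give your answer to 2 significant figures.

Distance modulus: m − M = 15.65 − (10.69) = 4.960
m − M = 5 log₁₀ d − 5
log₁₀ d = (m − M)/5 + 1 = 1.9920
d = 10^1.9920 = 98.17 pc

d ≈ 98 pc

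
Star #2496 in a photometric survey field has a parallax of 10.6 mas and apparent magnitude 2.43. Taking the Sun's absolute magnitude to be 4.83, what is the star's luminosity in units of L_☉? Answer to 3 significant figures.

L/L_☉ ≈ 812

d = 1/p = 1000/10.6 mas = 94.34 pc
M = m − 5 log₁₀ d + 5 = 2.43 − 5·1.9747 + 5 = -2.443
M − M_☉ = -2.443 − 4.83 = -7.273
L/L_☉ = 10^(−0.4 × -7.273) = 811.7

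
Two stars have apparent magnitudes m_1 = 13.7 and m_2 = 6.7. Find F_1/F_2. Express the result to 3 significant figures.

F_1/F_2 ≈ 1.58×10^-3

Δm = 13.7 − (6.7) = 7.0
Flux ratio = 10^(−0.4 Δm) = 10^(−0.4 × 7.0) = 10^-2.800 = 1.585×10^-3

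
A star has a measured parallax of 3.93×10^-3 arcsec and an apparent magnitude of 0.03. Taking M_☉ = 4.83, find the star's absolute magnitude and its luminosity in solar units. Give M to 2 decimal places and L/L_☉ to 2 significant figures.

d = 1/p = 1/3.93×10^-3″ = 254.5 pc
M = m − 5 log₁₀ d + 5 = 0.03 − 5·2.4056 + 5 = -6.998
M − M_☉ = -6.998 − 4.83 = -11.828
L/L_☉ = 10^(−0.4 × -11.828) = 53850

M ≈ -7.00; L/L_☉ ≈ 54000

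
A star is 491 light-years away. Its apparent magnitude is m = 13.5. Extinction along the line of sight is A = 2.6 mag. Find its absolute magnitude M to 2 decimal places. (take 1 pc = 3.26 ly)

M ≈ 5.01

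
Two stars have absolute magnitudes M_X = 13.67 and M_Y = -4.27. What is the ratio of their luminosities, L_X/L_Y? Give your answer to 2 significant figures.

ΔM = M_X − M_Y = 17.94
L_X/L_Y = 10^(−0.4 ΔM) = 10^-7.176 = 6.668×10^-8

L_X/L_Y ≈ 6.7×10^-8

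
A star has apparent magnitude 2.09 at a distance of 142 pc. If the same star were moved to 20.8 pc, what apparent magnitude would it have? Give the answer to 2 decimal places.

m ≈ -2.08

Flux ∝ 1/d², so Δm = 5 log₁₀(d₂/d₁) = 5 log₁₀(20.8/142) = -4.171
m₂ = m₁ + Δm = 2.09 + (-4.171) = -2.081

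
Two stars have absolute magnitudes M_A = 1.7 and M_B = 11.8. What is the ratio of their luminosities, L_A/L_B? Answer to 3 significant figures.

L_A/L_B ≈ 11000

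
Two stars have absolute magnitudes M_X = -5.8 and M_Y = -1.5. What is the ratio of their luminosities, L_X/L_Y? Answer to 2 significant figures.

L_X/L_Y ≈ 52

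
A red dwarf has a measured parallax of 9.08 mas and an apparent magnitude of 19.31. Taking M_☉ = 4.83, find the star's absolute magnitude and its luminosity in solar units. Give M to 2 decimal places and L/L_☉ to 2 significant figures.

M ≈ 14.10; L/L_☉ ≈ 2.0×10^-4

d = 1/p = 1000/9.08 mas = 110.1 pc
M = m − 5 log₁₀ d + 5 = 19.31 − 5·2.0419 + 5 = 14.100
M − M_☉ = 14.100 − 4.83 = 9.270
L/L_☉ = 10^(−0.4 × 9.270) = 1.958×10^-4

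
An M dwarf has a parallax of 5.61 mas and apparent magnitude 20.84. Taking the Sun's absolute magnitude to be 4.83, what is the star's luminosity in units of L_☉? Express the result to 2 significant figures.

d = 1/p = 1000/5.61 mas = 178.3 pc
M = m − 5 log₁₀ d + 5 = 20.84 − 5·2.2510 + 5 = 14.585
M − M_☉ = 14.585 − 4.83 = 9.755
L/L_☉ = 10^(−0.4 × 9.755) = 1.253×10^-4

L/L_☉ ≈ 1.3×10^-4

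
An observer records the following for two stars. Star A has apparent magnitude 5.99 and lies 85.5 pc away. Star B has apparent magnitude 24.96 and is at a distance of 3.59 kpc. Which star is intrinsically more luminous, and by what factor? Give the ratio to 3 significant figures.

Star A: M = m − 5 log₁₀ d + 5 = 5.99 − 5·1.9320 + 5 = 1.330
Star B: d = 3.59 kpc = 3590 pc
Star B: M = m − 5 log₁₀ d + 5 = 24.96 − 5·3.5551 + 5 = 12.185
ΔM = M_A − M_B = 1.330 − (12.185) = -10.854; smaller M is more luminous → Star A.
L ratio = 10^(0.4 |ΔM|) = 10^4.342 = 21970

Star A is more luminous, by a factor of 22000.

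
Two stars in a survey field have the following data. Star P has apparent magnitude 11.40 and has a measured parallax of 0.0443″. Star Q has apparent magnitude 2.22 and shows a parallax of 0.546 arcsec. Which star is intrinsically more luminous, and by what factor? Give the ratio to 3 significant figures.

Star Q is more luminous, by a factor of 30.9.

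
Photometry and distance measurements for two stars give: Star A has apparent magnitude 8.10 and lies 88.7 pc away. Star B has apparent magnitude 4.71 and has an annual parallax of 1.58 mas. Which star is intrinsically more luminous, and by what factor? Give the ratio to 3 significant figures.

Star A: M = m − 5 log₁₀ d + 5 = 8.10 − 5·1.9479 + 5 = 3.360
Star B: p = 1.58 mas = 1.58×10^-3″ → d = 1/p = 632.9 pc
Star B: M = m − 5 log₁₀ d + 5 = 4.71 − 5·2.8013 + 5 = -4.297
ΔM = M_A − M_B = 3.360 − (-4.297) = 7.657; smaller M is more luminous → Star B.
L ratio = 10^(0.4 |ΔM|) = 10^3.063 = 1156

Star B is more luminous, by a factor of 1160.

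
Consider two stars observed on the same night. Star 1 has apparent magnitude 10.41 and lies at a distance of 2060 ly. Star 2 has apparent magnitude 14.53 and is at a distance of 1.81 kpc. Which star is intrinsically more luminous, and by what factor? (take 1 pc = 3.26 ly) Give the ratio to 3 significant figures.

Star 1 is more luminous, by a factor of 5.42.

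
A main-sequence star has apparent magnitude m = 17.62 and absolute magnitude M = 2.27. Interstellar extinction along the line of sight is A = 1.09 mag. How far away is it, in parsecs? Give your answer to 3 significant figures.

m − M = 5 log₁₀(d/10 pc) + A  ⇒  17.62 − (2.27) − 1.09 = 5 log₁₀(d/10)
14.260 = 5 log₁₀(d/10)
log₁₀ d = (m − M − A)/5 + 1 = 3.8520
d = 10^3.8520 = 7112 pc

d ≈ 7110 pc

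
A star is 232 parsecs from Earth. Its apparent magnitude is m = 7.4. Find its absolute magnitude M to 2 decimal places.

M ≈ 0.57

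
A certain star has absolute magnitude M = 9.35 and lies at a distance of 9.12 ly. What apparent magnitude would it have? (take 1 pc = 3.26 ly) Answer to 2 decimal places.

m ≈ 6.58

d = 9.12 ly / 3.26 = 2.798 pc
m = M + 5 log₁₀ d − 5 = 9.35 + 5·0.4468 − 5 = 6.584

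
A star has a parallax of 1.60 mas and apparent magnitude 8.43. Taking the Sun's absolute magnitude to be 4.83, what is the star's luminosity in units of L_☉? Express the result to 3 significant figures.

L/L_☉ ≈ 142

d = 1/p = 1000/1.60 mas = 625.0 pc
M = m − 5 log₁₀ d + 5 = 8.43 − 5·2.7959 + 5 = -0.549
M − M_☉ = -0.549 − 4.83 = -5.379
L/L_☉ = 10^(−0.4 × -5.379) = 141.8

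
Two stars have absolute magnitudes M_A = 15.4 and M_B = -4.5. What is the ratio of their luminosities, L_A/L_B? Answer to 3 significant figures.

L_A/L_B ≈ 1.10×10^-8

ΔM = M_A − M_B = 19.9
L_A/L_B = 10^(−0.4 ΔM) = 10^-7.960 = 1.096×10^-8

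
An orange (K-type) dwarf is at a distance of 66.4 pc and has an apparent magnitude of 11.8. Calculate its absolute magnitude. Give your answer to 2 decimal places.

5 log₁₀(d/10 pc) = 5 log₁₀(66.40) − 5 = 4.111
M = m − 5 log₁₀(d/10) = 11.8 − 4.111 = 7.689

M ≈ 7.69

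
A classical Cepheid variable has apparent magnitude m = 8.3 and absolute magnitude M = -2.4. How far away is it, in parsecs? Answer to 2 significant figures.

d ≈ 1400 pc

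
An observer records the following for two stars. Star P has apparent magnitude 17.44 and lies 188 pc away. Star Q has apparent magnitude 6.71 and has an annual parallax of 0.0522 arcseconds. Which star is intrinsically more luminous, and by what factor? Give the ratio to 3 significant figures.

Star Q is more luminous, by a factor of 203.

Star P: M = m − 5 log₁₀ d + 5 = 17.44 − 5·2.2742 + 5 = 11.069
Star Q: d = 1/p = 1/0.0522″ = 19.16 pc
Star Q: M = m − 5 log₁₀ d + 5 = 6.71 − 5·1.2823 + 5 = 5.298
ΔM = M_P − M_Q = 11.069 − (5.298) = 5.771; smaller M is more luminous → Star Q.
L ratio = 10^(0.4 |ΔM|) = 10^2.308 = 203.4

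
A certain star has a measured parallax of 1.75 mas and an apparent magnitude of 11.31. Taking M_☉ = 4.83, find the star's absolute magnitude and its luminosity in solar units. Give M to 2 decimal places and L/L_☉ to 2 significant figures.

M ≈ 2.53; L/L_☉ ≈ 8.4

d = 1/p = 1000/1.75 mas = 571.4 pc
M = m − 5 log₁₀ d + 5 = 11.31 − 5·2.7570 + 5 = 2.525
M − M_☉ = 2.525 − 4.83 = -2.305
L/L_☉ = 10^(−0.4 × -2.305) = 8.355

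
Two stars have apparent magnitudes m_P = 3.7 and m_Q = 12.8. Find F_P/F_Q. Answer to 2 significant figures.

F_P/F_Q ≈ 4400

Δm = 3.7 − (12.8) = -9.1
Flux ratio = 10^(−0.4 Δm) = 10^(−0.4 × -9.1) = 10^3.640 = 4365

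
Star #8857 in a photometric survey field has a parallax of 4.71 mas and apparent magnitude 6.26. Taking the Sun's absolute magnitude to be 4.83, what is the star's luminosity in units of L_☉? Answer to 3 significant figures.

L/L_☉ ≈ 121

d = 1/p = 1000/4.71 mas = 212.3 pc
M = m − 5 log₁₀ d + 5 = 6.26 − 5·2.3270 + 5 = -0.375
M − M_☉ = -0.375 − 4.83 = -5.205
L/L_☉ = 10^(−0.4 × -5.205) = 120.8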